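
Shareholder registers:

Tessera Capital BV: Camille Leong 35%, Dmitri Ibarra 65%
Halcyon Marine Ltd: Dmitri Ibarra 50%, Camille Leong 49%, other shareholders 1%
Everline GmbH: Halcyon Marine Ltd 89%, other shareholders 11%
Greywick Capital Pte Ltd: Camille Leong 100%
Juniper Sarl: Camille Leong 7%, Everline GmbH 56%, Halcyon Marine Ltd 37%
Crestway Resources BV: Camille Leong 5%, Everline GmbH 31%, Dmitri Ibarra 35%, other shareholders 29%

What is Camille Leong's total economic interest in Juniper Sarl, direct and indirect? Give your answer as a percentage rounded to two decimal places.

Camille reaches Juniper along 3 paths.
Direct stake: 7% = 7%.
Via Halcyon → Everline: 49% × 89% × 56% = 24.4216%.
Via Halcyon: 49% × 37% = 18.13%.
Total: 7% + 24.4216% + 18.13% = 49.5516%.
Rounded: 49.55%.

49.55%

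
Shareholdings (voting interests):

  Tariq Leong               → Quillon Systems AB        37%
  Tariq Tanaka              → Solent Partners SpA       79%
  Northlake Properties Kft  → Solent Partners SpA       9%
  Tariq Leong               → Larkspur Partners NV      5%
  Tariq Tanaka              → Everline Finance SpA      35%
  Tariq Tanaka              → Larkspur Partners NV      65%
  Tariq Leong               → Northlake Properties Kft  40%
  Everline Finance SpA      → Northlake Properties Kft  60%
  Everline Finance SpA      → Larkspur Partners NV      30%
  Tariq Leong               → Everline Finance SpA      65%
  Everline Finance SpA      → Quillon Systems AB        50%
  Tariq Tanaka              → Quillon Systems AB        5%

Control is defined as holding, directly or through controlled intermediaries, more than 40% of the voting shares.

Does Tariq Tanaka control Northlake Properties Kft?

Tariq Tanaka holds 65% of Larkspur, so Tariq Tanaka controls Larkspur.
Tariq Tanaka holds 79% of Solent, so Tariq Tanaka controls Solent.
Neither Tariq Tanaka nor any entity Tariq Tanaka controls holds any voting interest in Northlake.
So Tariq Tanaka does not control Northlake.

No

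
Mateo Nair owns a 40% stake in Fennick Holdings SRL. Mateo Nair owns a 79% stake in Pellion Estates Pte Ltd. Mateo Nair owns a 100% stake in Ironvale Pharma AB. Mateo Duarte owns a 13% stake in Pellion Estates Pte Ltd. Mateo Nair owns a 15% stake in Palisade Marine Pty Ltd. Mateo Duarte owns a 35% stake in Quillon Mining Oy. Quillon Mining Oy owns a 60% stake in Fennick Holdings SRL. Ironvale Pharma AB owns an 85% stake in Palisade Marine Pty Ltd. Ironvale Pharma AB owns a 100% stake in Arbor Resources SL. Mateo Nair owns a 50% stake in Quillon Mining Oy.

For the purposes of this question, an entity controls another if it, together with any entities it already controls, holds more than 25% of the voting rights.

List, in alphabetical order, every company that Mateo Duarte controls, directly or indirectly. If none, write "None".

Mateo Duarte holds 35% of Quillon, so Mateo Duarte controls Quillon.
Quillon holds 60% of Fennick, so Mateo Duarte controls Fennick.
No other company's threshold is met.

Fennick Holdings SRL, Quillon Mining Oy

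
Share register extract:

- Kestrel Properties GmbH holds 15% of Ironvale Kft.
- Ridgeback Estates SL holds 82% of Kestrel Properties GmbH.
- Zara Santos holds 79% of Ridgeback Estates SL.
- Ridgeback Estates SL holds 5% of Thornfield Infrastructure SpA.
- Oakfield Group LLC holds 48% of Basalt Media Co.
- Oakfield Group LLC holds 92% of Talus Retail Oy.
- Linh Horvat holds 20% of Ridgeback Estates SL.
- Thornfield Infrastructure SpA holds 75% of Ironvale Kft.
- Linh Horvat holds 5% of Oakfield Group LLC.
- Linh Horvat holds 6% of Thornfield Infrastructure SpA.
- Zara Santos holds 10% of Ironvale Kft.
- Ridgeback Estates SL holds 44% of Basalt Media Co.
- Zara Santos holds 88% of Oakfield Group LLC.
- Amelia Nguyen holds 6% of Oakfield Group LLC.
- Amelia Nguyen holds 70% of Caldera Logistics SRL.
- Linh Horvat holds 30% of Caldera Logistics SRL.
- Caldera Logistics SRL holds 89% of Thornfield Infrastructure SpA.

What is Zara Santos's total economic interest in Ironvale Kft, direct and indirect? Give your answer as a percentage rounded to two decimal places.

22.68%

Zara reaches Ironvale along 3 paths.
Direct stake: 10% = 10%.
Via Ridgeback → Kestrel: 79% × 82% × 15% = 9.717%.
Via Ridgeback → Thornfield: 79% × 5% × 75% = 2.9625%.
Total: 10% + 9.717% + 2.9625% = 22.6795%.
Rounded: 22.68%.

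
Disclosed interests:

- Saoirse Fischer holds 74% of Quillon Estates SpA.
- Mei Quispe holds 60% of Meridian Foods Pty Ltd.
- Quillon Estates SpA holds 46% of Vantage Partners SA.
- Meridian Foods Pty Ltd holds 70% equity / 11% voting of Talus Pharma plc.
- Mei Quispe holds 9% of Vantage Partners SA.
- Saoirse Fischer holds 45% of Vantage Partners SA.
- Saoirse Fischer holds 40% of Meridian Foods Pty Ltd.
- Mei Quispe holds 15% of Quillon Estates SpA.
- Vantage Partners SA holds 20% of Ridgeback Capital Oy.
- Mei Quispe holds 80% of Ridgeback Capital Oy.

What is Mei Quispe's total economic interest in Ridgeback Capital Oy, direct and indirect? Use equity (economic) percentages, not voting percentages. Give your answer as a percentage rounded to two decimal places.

Mei reaches Ridgeback along 3 paths.
Via Quillon → Vantage: 15% × 46% × 20% = 1.38%.
Via Vantage: 9% × 20% = 1.8%.
Direct stake: 80% = 80%.
Total: 1.38% + 1.8% + 80% = 83.18%.

83.18%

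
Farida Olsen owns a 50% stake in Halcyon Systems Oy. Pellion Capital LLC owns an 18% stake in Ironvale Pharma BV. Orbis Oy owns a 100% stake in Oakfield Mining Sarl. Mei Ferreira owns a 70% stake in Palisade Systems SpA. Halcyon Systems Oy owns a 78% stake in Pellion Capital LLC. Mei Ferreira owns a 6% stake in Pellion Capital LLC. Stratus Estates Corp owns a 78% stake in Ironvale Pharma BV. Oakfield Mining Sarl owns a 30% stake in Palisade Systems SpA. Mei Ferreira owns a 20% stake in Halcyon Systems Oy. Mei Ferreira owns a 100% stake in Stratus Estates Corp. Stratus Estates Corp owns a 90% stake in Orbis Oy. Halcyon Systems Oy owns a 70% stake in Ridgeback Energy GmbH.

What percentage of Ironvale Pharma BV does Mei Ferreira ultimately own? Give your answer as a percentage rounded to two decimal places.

81.89%

Mei reaches Ironvale along 3 paths.
Via Pellion: 6% × 18% = 1.08%.
Via Halcyon → Pellion: 20% × 78% × 18% = 2.808%.
Via Stratus: 100% × 78% = 78%.
Total: 1.08% + 2.808% + 78% = 81.888%.
Rounded: 81.89%.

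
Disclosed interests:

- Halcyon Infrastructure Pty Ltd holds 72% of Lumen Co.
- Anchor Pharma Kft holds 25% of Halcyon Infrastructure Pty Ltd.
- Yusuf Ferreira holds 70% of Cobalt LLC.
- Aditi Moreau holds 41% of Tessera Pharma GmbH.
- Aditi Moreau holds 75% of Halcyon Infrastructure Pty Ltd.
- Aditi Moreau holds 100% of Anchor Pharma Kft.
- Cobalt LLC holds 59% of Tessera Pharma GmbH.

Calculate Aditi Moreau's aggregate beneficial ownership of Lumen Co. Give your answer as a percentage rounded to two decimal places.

72.00%

Aditi reaches Lumen along 2 paths.
Via Halcyon: 75% × 72% = 54%.
Via Anchor → Halcyon: 100% × 25% × 72% = 18%.
Total: 54% + 18% = 72%.
Rounded: 72.00%.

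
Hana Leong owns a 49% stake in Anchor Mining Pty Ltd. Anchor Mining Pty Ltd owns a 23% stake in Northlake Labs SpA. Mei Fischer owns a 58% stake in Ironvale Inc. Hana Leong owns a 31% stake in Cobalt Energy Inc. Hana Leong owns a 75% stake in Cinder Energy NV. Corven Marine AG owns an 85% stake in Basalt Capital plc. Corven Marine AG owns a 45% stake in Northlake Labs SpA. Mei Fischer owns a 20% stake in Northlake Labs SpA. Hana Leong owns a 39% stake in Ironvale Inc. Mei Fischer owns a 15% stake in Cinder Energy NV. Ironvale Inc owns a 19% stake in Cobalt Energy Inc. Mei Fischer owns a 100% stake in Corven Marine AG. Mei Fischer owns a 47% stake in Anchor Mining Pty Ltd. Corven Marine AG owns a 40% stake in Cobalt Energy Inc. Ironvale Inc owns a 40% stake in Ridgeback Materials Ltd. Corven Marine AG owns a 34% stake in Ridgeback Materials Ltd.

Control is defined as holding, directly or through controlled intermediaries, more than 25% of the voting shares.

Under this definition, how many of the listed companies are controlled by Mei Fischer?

7

Mei holds 47% of Anchor, so Mei controls Anchor.
Mei holds 58% of Ironvale, so Mei controls Ironvale.
Mei holds 100% of Corven, so Mei controls Corven.
Mei and Anchor and Corven together hold 20% + 23% + 45% = 88% of Northlake, so Mei controls Northlake.
Ironvale and Corven together hold 40% + 34% = 74% of Ridgeback, so Mei controls Ridgeback.
Corven holds 85% of Basalt, so Mei controls Basalt.
Corven and Ironvale together hold 40% + 19% = 59% of Cobalt, so Mei controls Cobalt.
No other company's threshold is met.
Mei controls 7 companies.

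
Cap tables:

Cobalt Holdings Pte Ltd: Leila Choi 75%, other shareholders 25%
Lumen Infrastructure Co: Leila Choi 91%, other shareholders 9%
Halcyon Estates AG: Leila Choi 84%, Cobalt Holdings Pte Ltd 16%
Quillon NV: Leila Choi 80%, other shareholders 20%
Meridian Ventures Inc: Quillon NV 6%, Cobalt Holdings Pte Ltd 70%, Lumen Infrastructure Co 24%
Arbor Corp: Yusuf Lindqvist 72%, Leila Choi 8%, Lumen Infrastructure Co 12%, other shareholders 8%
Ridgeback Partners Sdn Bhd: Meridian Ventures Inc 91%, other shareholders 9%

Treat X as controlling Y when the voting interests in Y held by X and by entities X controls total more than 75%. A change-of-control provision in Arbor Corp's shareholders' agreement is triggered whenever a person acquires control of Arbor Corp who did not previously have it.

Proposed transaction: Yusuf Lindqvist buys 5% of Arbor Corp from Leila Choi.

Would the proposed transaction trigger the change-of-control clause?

Yes

The purchase adds only to Yusuf's holdings (Leila's stake shrinks), so Yusuf is the only person who could newly come to control Arbor.
Yusuf's largest direct stake is 72% in Arbor, which does not meet the threshold, so Yusuf controls no company.
In Arbor, Yusuf's side holds only 72%, not > 75%.
So before the transaction, Yusuf does not control Arbor.
After the purchase, Yusuf's direct stake in Arbor rises to 72% + 5% = 77%, and Leila's stake falls to 3%.
Yusuf holds 77% of Arbor, so Yusuf controls Arbor.
Yusuf did not control Arbor before and does after, so the clause is triggered.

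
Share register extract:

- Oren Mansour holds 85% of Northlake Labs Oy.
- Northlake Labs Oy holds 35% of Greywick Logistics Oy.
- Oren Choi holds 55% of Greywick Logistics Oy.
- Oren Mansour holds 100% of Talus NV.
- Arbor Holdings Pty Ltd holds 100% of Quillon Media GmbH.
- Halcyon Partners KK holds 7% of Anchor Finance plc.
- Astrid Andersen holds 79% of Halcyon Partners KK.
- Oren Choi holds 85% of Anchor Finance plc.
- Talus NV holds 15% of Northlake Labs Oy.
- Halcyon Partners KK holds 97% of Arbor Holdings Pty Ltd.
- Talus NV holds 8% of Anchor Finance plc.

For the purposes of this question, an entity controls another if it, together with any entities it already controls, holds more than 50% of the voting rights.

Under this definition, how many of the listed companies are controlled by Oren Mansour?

2

Oren Mansour holds 100% of Talus, so Oren Mansour controls Talus.
Talus and Oren Mansour together hold 15% + 85% = 100% of Northlake, so Oren Mansour controls Northlake.
No other company's threshold is met.
Oren Mansour controls 2 companies.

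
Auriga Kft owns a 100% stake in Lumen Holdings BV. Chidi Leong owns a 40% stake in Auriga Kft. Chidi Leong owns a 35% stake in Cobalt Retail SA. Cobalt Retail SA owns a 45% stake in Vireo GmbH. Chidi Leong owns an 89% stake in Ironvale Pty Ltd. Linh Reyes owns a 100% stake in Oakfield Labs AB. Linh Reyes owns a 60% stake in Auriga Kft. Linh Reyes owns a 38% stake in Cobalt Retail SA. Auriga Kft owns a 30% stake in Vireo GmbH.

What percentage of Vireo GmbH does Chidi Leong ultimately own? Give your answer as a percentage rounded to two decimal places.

Chidi reaches Vireo along 2 paths.
Via Cobalt: 35% × 45% = 15.75%.
Via Auriga: 40% × 30% = 12%.
Total: 15.75% + 12% = 27.75%.

27.75%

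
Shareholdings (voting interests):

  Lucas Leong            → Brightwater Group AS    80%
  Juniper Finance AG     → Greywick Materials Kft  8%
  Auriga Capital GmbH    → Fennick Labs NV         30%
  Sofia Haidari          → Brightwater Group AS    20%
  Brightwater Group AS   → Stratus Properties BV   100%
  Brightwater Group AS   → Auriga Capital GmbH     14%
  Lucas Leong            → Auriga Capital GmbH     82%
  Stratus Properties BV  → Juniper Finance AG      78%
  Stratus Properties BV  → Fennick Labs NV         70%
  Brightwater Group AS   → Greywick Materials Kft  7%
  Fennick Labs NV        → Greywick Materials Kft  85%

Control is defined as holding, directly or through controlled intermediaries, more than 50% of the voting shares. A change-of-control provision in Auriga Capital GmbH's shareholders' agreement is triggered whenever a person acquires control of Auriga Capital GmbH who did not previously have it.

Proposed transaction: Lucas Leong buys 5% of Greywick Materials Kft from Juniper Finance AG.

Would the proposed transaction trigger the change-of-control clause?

No

The purchase adds only to Lucas's holdings (Juniper's stake shrinks), so Lucas is the only person who could newly come to control Auriga.
Lucas holds 80% of Brightwater, so Lucas controls Brightwater.
Brightwater and Lucas together hold 14% + 82% = 96% of Auriga, so Lucas controls Auriga.
So Lucas already controls Auriga before the transaction.
After the purchase, Lucas holds 5% of Greywick directly, and Juniper's stake falls to 3%.
Lucas controlled Auriga already, so this is not a new person acquiring control; every other person's position is unchanged or reduced.
No new person acquires control, so the clause is not triggered.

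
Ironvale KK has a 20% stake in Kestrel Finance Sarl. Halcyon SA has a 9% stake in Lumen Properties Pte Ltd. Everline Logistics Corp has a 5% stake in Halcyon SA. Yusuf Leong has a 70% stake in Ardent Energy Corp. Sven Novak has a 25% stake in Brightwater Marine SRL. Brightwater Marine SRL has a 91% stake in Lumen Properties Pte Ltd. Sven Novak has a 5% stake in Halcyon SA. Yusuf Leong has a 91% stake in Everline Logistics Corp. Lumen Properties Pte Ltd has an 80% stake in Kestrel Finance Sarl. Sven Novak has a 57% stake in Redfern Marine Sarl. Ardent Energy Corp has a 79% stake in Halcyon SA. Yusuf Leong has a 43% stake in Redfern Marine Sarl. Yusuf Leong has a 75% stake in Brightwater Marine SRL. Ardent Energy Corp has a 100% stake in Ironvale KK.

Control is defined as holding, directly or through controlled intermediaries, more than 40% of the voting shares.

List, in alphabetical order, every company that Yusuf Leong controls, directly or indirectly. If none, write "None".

Yusuf holds 91% of Everline, so Yusuf controls Everline.
Yusuf holds 70% of Ardent, so Yusuf controls Ardent.
Everline and Ardent together hold 5% + 79% = 84% of Halcyon, so Yusuf controls Halcyon.
Yusuf holds 75% of Brightwater, so Yusuf controls Brightwater.
Brightwater and Halcyon together hold 91% + 9% = 100% of Lumen, so Yusuf controls Lumen.
Ardent holds 100% of Ironvale, so Yusuf controls Ironvale.
Yusuf holds 43% of Redfern, so Yusuf controls Redfern.
Ironvale and Lumen together hold 20% + 80% = 100% of Kestrel, so Yusuf controls Kestrel.

Ardent Energy Corp, Brightwater Marine SRL, Everline Logistics Corp, Halcyon SA, Ironvale KK, Kestrel Finance Sarl, Lumen Properties Pte Ltd, Redfern Marine Sarl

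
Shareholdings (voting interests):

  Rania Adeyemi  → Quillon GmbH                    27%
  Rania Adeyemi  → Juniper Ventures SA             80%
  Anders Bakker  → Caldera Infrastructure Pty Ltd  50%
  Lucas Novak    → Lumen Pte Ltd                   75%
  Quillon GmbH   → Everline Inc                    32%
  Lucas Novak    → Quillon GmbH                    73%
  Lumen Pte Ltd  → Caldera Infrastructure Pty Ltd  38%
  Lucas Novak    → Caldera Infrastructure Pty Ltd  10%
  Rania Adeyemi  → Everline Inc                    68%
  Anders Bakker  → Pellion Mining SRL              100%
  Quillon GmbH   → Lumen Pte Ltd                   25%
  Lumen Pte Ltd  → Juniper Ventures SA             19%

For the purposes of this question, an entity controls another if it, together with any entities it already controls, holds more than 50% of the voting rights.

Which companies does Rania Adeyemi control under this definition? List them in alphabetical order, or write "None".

Rania holds 68% of Everline, so Rania controls Everline.
Rania holds 80% of Juniper, so Rania controls Juniper.
No other company's threshold is met.

Everline Inc, Juniper Ventures SA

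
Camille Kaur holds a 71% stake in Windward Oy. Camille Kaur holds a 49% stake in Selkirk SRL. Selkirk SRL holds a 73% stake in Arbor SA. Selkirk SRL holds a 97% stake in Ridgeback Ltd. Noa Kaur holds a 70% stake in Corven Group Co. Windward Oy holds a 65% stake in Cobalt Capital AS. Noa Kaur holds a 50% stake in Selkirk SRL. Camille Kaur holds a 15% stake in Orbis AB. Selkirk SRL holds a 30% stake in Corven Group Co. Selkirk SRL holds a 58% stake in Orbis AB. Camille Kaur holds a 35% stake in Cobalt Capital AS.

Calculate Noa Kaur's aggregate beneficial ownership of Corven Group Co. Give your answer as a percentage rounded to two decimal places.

85.00%

Noa reaches Corven along 2 paths.
Direct stake: 70% = 70%.
Via Selkirk: 50% × 30% = 15%.
Total: 70% + 15% = 85%.
Rounded: 85.00%.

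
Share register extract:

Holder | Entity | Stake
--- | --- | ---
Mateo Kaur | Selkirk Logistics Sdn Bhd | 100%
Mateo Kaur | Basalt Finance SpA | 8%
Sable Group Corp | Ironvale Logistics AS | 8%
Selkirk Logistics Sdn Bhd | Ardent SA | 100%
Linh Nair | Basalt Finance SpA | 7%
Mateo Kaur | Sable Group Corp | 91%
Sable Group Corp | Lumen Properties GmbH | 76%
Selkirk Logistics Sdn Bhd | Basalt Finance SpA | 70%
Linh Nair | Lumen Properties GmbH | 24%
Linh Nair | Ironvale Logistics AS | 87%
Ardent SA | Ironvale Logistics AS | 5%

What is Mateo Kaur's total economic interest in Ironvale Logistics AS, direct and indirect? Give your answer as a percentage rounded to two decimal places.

12.28%

Mateo reaches Ironvale along 2 paths.
Via Selkirk → Ardent: 100% × 100% × 5% = 5%.
Via Sable: 91% × 8% = 7.28%.
Total: 5% + 7.28% = 12.28%.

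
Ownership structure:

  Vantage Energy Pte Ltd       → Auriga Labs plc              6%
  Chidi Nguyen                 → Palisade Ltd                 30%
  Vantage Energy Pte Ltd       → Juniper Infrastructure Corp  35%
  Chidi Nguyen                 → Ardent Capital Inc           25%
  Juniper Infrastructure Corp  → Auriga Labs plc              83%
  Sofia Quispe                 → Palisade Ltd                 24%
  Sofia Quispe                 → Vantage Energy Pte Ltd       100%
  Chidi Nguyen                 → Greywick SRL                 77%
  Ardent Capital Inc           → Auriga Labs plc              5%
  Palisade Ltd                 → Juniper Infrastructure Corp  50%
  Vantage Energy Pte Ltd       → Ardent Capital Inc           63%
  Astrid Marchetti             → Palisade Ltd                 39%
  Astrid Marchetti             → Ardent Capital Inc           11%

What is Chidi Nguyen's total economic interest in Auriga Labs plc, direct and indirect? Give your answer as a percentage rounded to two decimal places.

13.70%

Chidi reaches Auriga along 2 paths.
Via Palisade → Juniper: 30% × 50% × 83% = 12.45%.
Via Ardent: 25% × 5% = 1.25%.
Total: 12.45% + 1.25% = 13.7%.
Rounded: 13.70%.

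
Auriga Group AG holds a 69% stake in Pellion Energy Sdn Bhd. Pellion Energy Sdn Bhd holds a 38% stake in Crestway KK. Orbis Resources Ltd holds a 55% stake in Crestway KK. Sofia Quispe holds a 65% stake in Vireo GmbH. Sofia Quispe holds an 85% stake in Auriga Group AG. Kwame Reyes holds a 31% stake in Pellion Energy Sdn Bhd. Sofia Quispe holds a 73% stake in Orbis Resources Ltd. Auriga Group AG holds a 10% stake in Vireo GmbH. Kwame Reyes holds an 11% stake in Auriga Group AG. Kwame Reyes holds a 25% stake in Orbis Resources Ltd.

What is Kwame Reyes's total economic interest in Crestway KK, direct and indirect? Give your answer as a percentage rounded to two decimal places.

Kwame reaches Crestway along 3 paths.
Via Auriga → Pellion: 11% × 69% × 38% = 2.8842%.
Via Pellion: 31% × 38% = 11.78%.
Via Orbis: 25% × 55% = 13.75%.
Total: 2.8842% + 11.78% + 13.75% = 28.4142%.
Rounded: 28.41%.

28.41%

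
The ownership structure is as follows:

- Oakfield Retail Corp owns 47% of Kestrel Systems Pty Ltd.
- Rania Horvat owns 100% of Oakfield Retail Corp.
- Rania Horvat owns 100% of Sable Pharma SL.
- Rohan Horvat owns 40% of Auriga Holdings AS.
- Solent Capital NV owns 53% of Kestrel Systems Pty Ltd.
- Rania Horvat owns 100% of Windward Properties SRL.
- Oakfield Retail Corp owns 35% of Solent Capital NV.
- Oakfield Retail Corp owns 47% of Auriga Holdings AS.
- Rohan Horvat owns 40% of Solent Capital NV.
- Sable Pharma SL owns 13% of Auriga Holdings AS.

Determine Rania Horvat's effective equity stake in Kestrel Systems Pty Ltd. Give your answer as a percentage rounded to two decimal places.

Rania reaches Kestrel along 2 paths.
Via Oakfield → Solent: 100% × 35% × 53% = 18.55%.
Via Oakfield: 100% × 47% = 47%.
Total: 18.55% + 47% = 65.55%.

65.55%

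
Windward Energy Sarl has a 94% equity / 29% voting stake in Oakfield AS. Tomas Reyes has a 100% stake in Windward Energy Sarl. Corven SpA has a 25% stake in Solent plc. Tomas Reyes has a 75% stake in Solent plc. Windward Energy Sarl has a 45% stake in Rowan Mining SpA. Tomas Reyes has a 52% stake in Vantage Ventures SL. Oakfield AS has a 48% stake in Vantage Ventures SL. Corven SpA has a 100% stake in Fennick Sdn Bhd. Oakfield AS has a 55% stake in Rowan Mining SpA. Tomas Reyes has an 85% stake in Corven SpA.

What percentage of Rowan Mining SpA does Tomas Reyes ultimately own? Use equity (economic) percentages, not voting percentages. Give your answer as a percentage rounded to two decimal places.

Tomas reaches Rowan along 2 paths.
Via Windward: 100% × 45% = 45%.
Via Windward → Oakfield: 100% × 94% × 55% = 51.7%.
Total: 45% + 51.7% = 96.7%.
Rounded: 96.70%.

96.70%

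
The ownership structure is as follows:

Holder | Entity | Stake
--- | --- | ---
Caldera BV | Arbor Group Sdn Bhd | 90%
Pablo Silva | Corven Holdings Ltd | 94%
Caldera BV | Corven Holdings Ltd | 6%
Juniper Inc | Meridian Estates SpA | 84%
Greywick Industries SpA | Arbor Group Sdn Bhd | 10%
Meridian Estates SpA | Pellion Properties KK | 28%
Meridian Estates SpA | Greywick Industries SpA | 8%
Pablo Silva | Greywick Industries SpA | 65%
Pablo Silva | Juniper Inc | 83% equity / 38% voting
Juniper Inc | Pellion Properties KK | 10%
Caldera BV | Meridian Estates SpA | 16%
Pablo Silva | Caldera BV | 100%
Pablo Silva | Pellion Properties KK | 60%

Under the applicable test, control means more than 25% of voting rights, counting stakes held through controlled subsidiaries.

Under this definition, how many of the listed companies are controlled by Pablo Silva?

Pablo holds 38% of Juniper, so Pablo controls Juniper.
Pablo holds 100% of Caldera, so Pablo controls Caldera.
Juniper and Caldera together hold 84% + 16% = 100% of Meridian, so Pablo controls Meridian.
Meridian and Pablo together hold 8% + 65% = 73% of Greywick, so Pablo controls Greywick.
Pablo and Caldera together hold 94% + 6% = 100% of Corven, so Pablo controls Corven.
Juniper and Pablo and Meridian together hold 10% + 60% + 28% = 98% of Pellion, so Pablo controls Pellion.
Caldera and Greywick together hold 90% + 10% = 100% of Arbor, so Pablo controls Arbor.
Pablo controls 7 companies.

7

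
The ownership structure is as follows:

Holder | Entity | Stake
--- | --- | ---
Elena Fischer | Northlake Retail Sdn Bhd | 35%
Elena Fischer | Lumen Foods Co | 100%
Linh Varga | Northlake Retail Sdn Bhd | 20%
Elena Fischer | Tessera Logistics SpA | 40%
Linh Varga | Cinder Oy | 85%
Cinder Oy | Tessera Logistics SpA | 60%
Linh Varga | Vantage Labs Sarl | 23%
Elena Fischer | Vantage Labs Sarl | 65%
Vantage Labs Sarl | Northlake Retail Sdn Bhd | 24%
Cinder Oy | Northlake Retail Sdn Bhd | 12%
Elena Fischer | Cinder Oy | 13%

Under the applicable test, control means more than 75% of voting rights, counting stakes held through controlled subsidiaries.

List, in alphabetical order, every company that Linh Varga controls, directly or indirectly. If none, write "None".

Linh holds 85% of Cinder, so Linh controls Cinder.
No other company's threshold is met.

Cinder Oy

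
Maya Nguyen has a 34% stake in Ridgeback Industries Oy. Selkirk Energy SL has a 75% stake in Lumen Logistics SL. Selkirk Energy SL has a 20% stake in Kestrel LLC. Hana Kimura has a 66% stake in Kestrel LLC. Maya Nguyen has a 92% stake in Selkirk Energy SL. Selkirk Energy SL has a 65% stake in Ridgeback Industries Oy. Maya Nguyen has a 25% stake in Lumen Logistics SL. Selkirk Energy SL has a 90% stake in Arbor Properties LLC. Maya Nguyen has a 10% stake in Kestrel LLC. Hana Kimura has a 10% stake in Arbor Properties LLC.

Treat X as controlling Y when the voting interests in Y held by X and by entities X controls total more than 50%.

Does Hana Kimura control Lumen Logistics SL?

Hana holds 66% of Kestrel, so Hana controls Kestrel.
Neither Hana nor any entity Hana controls holds any voting interest in Lumen.
So Hana does not control Lumen.

No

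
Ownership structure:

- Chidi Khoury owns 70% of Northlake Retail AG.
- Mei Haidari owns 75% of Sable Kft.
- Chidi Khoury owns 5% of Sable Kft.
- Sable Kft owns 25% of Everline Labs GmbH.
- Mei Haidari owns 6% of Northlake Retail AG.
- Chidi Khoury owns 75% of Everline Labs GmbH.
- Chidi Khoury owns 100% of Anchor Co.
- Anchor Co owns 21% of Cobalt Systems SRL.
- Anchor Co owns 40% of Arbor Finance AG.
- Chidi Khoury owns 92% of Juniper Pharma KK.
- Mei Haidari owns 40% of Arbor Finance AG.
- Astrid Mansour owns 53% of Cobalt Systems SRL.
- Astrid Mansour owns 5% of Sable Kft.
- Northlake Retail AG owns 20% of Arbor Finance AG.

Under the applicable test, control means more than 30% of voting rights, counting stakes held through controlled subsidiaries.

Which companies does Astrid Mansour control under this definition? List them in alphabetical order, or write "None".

Cobalt Systems SRL

Astrid holds 53% of Cobalt, so Astrid controls Cobalt.
No other company's threshold is met.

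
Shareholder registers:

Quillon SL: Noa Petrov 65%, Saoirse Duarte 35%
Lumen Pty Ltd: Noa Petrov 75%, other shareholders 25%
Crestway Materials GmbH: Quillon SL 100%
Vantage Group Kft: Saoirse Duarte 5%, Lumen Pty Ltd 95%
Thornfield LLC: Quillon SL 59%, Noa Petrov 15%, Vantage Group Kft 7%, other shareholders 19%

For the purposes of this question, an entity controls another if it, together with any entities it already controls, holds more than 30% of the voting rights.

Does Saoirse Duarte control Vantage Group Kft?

Saoirse holds 35% of Quillon, so Saoirse controls Quillon.
Quillon holds 100% of Crestway, so Saoirse controls Crestway.
Quillon holds 59% of Thornfield, so Saoirse controls Thornfield.
In Vantage, Saoirse's side holds only 5%, not > 30%.
So Saoirse does not control Vantage.

No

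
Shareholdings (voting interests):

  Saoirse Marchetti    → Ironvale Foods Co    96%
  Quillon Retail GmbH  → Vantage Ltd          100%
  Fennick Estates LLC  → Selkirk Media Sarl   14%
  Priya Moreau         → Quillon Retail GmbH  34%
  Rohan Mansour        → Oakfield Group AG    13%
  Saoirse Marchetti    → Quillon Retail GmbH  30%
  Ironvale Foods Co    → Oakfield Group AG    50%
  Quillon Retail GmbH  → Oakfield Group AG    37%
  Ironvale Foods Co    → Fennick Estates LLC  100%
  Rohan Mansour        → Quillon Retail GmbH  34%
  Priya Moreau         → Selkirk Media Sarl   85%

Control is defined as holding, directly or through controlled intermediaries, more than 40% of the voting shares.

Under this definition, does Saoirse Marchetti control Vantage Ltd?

No

Saoirse holds 96% of Ironvale, so Saoirse controls Ironvale.
Ironvale holds 100% of Fennick, so Saoirse controls Fennick.
Ironvale holds 50% of Oakfield, so Saoirse controls Oakfield.
Neither Saoirse nor any entity Saoirse controls holds any voting interest in Vantage.
So Saoirse does not control Vantage.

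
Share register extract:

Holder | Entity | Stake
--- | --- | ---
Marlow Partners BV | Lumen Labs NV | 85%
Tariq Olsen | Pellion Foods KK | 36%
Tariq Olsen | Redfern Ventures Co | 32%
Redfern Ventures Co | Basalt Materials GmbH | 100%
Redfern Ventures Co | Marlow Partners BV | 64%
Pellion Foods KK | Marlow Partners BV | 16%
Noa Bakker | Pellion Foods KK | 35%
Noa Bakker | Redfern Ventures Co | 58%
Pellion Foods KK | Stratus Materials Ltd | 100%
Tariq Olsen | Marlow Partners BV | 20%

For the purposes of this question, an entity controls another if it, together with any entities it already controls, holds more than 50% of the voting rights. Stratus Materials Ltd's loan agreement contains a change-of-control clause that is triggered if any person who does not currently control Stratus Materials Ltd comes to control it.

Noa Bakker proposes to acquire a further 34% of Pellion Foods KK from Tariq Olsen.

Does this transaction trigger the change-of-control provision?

The purchase adds only to Noa's holdings (Tariq's stake shrinks), so Noa is the only person who could newly come to control Stratus.
Noa holds 58% of Redfern, so Noa controls Redfern.
Redfern holds 64% of Marlow, so Noa controls Marlow.
Redfern holds 100% of Basalt, so Noa controls Basalt.
Marlow holds 85% of Lumen, so Noa controls Lumen.
Neither Noa nor any entity Noa controls holds any voting interest in Stratus.
So before the transaction, Noa does not control Stratus.
After the purchase, Noa's direct stake in Pellion rises to 35% + 34% = 69%, and Tariq's stake falls to 2%.
Noa holds 69% of Pellion, so Noa controls Pellion.
Pellion holds 100% of Stratus, so Noa controls Stratus.
Noa did not control Stratus before and does after, so the clause is triggered.

Yes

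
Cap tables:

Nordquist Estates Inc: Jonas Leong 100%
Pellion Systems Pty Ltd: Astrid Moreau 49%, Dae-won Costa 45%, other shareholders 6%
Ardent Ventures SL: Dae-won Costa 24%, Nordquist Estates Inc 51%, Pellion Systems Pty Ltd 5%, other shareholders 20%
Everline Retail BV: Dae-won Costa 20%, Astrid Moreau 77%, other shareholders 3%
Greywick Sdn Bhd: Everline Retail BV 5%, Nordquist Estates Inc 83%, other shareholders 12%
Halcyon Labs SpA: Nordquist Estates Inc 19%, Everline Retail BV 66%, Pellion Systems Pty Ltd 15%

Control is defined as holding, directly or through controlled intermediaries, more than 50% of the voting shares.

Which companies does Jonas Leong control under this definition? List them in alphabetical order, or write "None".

Ardent Ventures SL, Greywick Sdn Bhd, Nordquist Estates Inc

Jonas holds 100% of Nordquist, so Jonas controls Nordquist.
Nordquist holds 51% of Ardent, so Jonas controls Ardent.
Nordquist holds 83% of Greywick, so Jonas controls Greywick.
No other company's threshold is met.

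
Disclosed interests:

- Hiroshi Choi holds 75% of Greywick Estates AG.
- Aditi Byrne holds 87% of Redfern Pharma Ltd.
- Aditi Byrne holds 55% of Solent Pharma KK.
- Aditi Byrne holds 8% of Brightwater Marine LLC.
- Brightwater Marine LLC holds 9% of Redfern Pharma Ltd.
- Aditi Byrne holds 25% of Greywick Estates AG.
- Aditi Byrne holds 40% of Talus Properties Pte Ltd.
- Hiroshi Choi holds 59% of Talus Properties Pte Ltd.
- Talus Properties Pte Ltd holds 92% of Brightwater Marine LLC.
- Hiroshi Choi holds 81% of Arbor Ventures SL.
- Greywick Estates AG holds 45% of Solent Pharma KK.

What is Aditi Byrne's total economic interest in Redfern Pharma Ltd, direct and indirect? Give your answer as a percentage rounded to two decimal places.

91.03%

Aditi reaches Redfern along 3 paths.
Direct stake: 87% = 87%.
Via Brightwater: 8% × 9% = 0.72%.
Via Talus → Brightwater: 40% × 92% × 9% = 3.312%.
Total: 87% + 0.72% + 3.312% = 91.032%.
Rounded: 91.03%.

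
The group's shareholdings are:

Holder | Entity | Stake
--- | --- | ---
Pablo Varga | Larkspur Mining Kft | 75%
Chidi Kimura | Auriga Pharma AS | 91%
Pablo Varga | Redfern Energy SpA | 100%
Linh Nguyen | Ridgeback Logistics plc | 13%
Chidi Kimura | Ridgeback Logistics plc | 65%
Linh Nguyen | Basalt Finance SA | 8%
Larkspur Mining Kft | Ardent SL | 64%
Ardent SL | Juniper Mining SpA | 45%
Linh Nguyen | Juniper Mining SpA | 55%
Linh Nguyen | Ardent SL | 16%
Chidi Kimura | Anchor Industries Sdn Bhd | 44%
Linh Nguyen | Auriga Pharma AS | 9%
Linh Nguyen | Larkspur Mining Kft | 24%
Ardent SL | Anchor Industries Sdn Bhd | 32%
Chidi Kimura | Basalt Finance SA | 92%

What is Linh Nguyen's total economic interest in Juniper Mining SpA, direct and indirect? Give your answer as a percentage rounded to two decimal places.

69.11%

Linh reaches Juniper along 3 paths.
Direct stake: 55% = 55%.
Via Larkspur → Ardent: 24% × 64% × 45% = 6.912%.
Via Ardent: 16% × 45% = 7.2%.
Total: 55% + 6.912% + 7.2% = 69.112%.
Rounded: 69.11%.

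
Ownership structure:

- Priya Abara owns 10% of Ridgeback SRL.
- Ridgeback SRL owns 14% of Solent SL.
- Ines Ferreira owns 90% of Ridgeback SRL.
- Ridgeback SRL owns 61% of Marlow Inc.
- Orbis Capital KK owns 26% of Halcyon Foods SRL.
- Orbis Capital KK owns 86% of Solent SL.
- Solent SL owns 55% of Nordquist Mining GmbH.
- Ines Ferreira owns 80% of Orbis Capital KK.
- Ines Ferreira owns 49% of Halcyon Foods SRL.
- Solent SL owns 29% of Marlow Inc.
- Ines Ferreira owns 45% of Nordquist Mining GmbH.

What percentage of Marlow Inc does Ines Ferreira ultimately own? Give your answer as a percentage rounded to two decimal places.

78.51%

Ines reaches Marlow along 3 paths.
Via Orbis → Solent: 80% × 86% × 29% = 19.952%.
Via Ridgeback → Solent: 90% × 14% × 29% = 3.654%.
Via Ridgeback: 90% × 61% = 54.9%.
Total: 19.952% + 3.654% + 54.9% = 78.506%.
Rounded: 78.51%.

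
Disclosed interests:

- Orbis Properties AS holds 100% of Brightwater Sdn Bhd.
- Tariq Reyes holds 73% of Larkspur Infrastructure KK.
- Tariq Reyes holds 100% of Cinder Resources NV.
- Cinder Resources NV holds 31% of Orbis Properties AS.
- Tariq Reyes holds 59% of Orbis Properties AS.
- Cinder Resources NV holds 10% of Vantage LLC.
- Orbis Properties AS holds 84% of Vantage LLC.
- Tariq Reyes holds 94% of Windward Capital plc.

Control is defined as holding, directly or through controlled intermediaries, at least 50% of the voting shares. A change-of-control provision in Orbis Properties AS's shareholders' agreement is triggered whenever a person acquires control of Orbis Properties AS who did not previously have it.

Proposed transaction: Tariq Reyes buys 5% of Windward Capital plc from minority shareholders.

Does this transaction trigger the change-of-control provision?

No

The purchase changes only Tariq's holdings, so Tariq is the only person who could newly come to control Orbis.
Tariq holds 100% of Cinder, so Tariq controls Cinder.
Tariq and Cinder together hold 59% + 31% = 90% of Orbis, so Tariq controls Orbis.
So Tariq already controls Orbis before the transaction.
After the purchase, Tariq's direct stake in Windward rises to 94% + 5% = 99%.
Tariq controlled Orbis already, so this is not a new person acquiring control; every other person's position is unchanged or reduced.
No new person acquires control, so the clause is not triggered.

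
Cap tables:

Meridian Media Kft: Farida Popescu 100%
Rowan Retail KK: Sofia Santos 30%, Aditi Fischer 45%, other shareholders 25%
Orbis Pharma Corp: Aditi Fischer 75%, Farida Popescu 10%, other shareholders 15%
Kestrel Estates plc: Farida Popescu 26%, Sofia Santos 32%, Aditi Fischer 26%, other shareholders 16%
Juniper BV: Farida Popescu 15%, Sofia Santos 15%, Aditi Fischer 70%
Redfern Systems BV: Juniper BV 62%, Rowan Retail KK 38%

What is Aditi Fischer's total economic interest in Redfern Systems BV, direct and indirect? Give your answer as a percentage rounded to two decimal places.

Aditi reaches Redfern along 2 paths.
Via Juniper: 70% × 62% = 43.4%.
Via Rowan: 45% × 38% = 17.1%.
Total: 43.4% + 17.1% = 60.5%.
Rounded: 60.50%.

60.50%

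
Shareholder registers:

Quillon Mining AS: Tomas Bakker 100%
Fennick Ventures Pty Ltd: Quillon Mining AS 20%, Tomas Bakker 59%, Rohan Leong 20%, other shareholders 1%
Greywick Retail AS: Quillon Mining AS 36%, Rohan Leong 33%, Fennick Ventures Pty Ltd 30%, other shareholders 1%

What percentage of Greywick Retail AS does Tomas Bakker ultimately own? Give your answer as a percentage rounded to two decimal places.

59.70%

Tomas reaches Greywick along 3 paths.
Via Quillon: 100% × 36% = 36%.
Via Quillon → Fennick: 100% × 20% × 30% = 6%.
Via Fennick: 59% × 30% = 17.7%.
Total: 36% + 6% + 17.7% = 59.7%.
Rounded: 59.70%.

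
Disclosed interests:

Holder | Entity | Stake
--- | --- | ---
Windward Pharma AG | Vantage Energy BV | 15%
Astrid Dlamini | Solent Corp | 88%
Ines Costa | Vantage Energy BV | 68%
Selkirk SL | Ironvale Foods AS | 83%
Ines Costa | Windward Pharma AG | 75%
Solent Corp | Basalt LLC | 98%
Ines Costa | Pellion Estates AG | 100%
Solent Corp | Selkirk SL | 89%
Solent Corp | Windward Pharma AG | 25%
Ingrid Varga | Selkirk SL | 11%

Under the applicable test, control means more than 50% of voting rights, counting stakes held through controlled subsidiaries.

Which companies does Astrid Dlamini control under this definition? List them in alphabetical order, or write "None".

Basalt LLC, Ironvale Foods AS, Selkirk SL, Solent Corp

Astrid holds 88% of Solent, so Astrid controls Solent.
Solent holds 89% of Selkirk, so Astrid controls Selkirk.
Solent holds 98% of Basalt, so Astrid controls Basalt.
Selkirk holds 83% of Ironvale, so Astrid controls Ironvale.
No other company's threshold is met.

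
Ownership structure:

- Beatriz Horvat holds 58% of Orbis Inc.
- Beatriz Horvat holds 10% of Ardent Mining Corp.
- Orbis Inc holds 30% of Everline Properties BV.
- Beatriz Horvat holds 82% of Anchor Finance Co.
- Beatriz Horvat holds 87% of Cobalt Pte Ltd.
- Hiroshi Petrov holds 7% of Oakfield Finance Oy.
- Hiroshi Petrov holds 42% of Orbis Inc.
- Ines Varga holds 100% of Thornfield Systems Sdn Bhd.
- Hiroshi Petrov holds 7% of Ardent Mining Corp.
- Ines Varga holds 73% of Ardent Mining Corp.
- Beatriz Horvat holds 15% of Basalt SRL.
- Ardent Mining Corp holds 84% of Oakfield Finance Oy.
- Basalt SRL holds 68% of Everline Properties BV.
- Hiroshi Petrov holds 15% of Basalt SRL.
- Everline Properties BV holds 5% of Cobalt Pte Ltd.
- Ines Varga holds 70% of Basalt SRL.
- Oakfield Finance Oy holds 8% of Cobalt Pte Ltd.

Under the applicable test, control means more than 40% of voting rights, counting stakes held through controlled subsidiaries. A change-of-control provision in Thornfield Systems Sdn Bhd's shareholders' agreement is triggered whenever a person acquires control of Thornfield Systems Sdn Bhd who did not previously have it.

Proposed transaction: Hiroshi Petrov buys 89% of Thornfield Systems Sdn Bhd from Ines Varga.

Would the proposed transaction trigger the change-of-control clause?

Yes

The purchase adds only to Hiroshi's holdings (Ines's stake shrinks), so Hiroshi is the only person who could newly come to control Thornfield.
Hiroshi holds 42% of Orbis, so Hiroshi controls Orbis.
Neither Hiroshi nor any entity Hiroshi controls holds any voting interest in Thornfield.
So before the transaction, Hiroshi does not control Thornfield.
After the purchase, Hiroshi holds 89% of Thornfield directly, and Ines's stake falls to 11%.
Hiroshi holds 89% of Thornfield, so Hiroshi controls Thornfield.
Hiroshi did not control Thornfield before and does after, so the clause is triggered.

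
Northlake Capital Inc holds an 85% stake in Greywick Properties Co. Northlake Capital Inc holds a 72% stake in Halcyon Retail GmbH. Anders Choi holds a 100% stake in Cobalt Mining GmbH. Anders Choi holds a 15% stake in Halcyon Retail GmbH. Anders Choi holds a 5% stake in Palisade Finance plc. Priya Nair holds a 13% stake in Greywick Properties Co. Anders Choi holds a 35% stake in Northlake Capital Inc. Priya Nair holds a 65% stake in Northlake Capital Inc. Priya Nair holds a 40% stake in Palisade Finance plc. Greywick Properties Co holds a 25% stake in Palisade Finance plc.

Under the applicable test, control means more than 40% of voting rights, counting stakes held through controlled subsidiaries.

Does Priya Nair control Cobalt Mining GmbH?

No

Priya holds 65% of Northlake, so Priya controls Northlake.
Northlake and Priya together hold 85% + 13% = 98% of Greywick, so Priya controls Greywick.
Northlake holds 72% of Halcyon, so Priya controls Halcyon.
Priya and Greywick together hold 40% + 25% = 65% of Palisade, so Priya controls Palisade.
Neither Priya nor any entity Priya controls holds any voting interest in Cobalt.
So Priya does not control Cobalt.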